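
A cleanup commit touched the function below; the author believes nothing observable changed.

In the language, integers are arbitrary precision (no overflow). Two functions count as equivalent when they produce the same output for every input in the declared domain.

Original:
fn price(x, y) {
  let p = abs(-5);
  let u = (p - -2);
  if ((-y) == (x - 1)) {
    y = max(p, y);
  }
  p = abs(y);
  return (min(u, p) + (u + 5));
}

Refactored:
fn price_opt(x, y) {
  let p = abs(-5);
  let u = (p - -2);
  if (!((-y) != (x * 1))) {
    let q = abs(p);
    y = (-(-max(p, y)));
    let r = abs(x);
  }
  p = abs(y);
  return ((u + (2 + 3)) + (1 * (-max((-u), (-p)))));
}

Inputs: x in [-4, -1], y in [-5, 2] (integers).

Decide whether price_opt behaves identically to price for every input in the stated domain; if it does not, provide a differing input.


Consider the input x=-2, y=2.
price: p=5, then u=7, then ((-y) == (x - 1)) is false, then p=2, then returns 14
price_opt: p=5, then u=7, then (!((-y) != (x * 1))) is true, then q=5, then y=5, then r=2, then p=5, then returns 17
14 != 17, so the rewrite changes behavior.
verdict: not equivalent; witness: x=-2, y=2


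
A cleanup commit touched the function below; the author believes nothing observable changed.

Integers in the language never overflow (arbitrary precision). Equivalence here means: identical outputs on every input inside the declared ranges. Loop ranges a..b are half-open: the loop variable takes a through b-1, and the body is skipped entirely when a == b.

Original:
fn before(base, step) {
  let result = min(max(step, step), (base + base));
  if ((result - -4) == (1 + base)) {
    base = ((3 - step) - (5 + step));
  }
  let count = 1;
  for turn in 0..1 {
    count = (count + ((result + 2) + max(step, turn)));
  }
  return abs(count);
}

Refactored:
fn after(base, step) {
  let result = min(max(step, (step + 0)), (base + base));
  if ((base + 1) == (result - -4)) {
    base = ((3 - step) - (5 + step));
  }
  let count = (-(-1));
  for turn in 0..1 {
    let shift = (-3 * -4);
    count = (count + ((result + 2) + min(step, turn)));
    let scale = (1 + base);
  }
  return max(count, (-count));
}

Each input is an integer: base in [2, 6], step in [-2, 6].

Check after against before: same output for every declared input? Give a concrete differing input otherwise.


There is a counterexample at base=2, step=-1: 2 on one side, 1 on the other.
before: result=-1, then ((result - -4) == (1 + base)) is true, then base=0, then count=1, then (turn=0), then count=2, then returns 2
after: result=-1, then ((base + 1) == (result - -4)) is true, then base=0, then count=1, then (turn=0), then shift=12, then count=1, then scale=1, then returns 1
verdict: not equivalent; witness: base=2, step=-1


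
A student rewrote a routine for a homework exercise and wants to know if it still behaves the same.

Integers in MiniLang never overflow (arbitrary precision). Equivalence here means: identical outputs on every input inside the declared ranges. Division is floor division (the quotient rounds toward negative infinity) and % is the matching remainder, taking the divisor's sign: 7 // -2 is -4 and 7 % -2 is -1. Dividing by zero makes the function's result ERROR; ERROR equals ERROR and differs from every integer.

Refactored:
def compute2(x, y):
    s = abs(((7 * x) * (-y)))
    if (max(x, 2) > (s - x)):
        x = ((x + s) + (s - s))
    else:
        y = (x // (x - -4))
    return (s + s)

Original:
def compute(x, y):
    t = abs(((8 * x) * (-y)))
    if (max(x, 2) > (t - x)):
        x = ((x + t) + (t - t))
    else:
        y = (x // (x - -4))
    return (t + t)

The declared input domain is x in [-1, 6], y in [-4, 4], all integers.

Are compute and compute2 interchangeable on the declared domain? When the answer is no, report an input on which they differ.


Run the pair on x=-1, y=-4.
compute: t=32, then (max(x, 2) > (t - x)) is false, then y=-1, then returns 64
compute2: s=28, then (max(x, 2) > (s - x)) is false, then y=-1, then returns 56
64 against 56: the behavior changed.
verdict: not equivalent; witness: x=-1, y=-4


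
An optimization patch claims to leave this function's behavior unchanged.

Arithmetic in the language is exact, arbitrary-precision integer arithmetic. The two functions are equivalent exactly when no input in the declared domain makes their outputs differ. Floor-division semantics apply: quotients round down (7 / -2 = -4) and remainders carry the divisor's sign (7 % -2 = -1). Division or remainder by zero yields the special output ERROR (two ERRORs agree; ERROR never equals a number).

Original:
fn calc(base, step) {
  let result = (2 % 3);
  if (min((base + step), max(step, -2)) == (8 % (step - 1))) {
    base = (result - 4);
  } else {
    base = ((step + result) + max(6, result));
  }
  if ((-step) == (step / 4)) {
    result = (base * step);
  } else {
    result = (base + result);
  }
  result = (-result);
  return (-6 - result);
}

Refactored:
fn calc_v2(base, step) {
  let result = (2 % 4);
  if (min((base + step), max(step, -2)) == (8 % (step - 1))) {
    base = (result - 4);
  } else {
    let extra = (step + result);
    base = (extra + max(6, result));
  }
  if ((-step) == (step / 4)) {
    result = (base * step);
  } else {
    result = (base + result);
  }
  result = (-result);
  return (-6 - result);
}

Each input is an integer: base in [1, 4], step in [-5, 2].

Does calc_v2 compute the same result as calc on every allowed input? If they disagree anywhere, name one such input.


Equivalent. Although `3` became `4`, no input in the stated domain can expose it.
Every one of the 32 inputs gives matching results.
One worked example (base=1, step=1) — calc: result := 2 | divide-by-zero, output ERROR; calc_v2: result := 2 | divide-by-zero, output ERROR; agreement on ERROR.
verdict: equivalent


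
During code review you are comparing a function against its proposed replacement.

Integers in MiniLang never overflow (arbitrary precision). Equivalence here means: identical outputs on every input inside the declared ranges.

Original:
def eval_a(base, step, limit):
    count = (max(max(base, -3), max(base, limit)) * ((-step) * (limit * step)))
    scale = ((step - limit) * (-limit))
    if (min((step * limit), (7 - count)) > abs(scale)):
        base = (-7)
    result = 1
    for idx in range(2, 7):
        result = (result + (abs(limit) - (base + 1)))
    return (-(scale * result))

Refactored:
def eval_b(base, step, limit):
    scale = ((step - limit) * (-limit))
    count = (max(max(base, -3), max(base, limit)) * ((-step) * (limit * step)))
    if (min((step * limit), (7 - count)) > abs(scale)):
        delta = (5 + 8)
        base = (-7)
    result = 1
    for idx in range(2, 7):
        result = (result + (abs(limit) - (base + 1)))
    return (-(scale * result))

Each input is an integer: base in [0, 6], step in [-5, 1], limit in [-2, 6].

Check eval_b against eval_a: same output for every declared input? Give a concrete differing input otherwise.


Equivalent — the differences include constant usage differs; statement counts differ; local variable names differ; arithmetic usage differs, yet no declared input distinguishes the two.
Spot check at base=3, step=-5, limit=-2 — eval_a: count := 150 | scale := -6 | (min((step * limit), (7 - count)) > abs(scale)): false | result := 1 | iter idx=2: | result := -1 | iter idx=3: | result := -3 | iter idx=4: | result := -5 | iter idx=5: | result := -7 | iter idx=6: | result := -9 | result -54. eval_b: scale := -6 | count := 150 | (min((step * limit), (7 - count)) > abs(scale)): false | result := 1 | iter idx=2: | result := -1 | iter idx=3: | result := -3 | iter idx=4: | result := -5 | iter idx=5: | result := -7 | iter idx=6: | result := -9 | result -54. Both give -54.
An exhaustive pass over the 441 declared inputs shows identical outputs.
verdict: equivalent


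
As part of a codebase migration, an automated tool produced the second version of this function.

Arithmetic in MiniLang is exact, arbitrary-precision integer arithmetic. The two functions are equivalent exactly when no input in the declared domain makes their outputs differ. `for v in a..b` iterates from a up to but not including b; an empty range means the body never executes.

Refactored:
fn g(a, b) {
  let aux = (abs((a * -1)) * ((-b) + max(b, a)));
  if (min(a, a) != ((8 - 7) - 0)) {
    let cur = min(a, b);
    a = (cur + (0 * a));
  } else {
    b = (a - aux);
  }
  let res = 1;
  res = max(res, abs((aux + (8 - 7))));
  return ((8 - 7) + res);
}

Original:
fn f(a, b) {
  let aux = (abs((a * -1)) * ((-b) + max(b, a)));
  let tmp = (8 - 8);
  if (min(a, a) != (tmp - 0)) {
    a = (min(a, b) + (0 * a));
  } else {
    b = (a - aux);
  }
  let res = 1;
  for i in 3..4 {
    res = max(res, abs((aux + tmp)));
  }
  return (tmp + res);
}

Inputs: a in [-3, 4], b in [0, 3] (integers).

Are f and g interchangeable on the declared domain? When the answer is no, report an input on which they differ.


On input a=-3, b=0, f returns 1 while g returns 2.
verdict: not equivalent; witness: a=-3, b=0


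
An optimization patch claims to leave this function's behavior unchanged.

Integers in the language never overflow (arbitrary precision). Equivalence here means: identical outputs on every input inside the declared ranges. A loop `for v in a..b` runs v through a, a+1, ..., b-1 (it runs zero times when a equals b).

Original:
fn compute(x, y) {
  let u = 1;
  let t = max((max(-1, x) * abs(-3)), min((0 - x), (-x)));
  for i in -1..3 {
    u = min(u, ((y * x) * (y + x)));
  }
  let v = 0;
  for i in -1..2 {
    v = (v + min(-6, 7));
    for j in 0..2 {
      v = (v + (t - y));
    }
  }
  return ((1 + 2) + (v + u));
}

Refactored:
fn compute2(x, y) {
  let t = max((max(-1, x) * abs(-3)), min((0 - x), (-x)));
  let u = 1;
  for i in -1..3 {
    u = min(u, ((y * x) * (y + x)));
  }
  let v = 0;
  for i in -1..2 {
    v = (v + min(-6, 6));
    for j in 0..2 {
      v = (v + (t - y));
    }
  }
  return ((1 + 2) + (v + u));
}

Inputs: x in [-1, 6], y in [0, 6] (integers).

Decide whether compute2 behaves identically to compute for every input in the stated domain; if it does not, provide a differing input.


The one real change (`7` became `6`) has no effect anywhere in the declared ranges.
Spot check at x=4, y=2 — compute: u := 1 | t := 12 | iter i=-1: | u := 1 | iter i=0: | u := 1 | iter i=1: | u := 1 | iter i=2: | u := 1 | v := 0 | iter i=-1: | v := -6 | iter j=0: | v := 4 | iter j=1: | v := 14 | iter i=0: | v := 8 | iter j=0: | v := 18 | iter j=1: | v := 28 | iter i=1: | v := 22 | iter j=0: | v := 32 | iter j=1: | v := 42 | result 46. compute2: t := 12 | u := 1 | iter i=-1: | u := 1 | iter i=0: | u := 1 | iter i=1: | u := 1 | iter i=2: | u := 1 | v := 0 | iter i=-1: | v := -6 | iter j=0: | v := 4 | iter j=1: | v := 14 | iter i=0: | v := 8 | iter j=0: | v := 18 | iter j=1: | v := 28 | iter i=1: | v := 22 | iter j=0: | v := 32 | iter j=1: | v := 42 | result 46. Both give 46.
Across all 56 domain points the two functions coincide.
verdict: equivalent


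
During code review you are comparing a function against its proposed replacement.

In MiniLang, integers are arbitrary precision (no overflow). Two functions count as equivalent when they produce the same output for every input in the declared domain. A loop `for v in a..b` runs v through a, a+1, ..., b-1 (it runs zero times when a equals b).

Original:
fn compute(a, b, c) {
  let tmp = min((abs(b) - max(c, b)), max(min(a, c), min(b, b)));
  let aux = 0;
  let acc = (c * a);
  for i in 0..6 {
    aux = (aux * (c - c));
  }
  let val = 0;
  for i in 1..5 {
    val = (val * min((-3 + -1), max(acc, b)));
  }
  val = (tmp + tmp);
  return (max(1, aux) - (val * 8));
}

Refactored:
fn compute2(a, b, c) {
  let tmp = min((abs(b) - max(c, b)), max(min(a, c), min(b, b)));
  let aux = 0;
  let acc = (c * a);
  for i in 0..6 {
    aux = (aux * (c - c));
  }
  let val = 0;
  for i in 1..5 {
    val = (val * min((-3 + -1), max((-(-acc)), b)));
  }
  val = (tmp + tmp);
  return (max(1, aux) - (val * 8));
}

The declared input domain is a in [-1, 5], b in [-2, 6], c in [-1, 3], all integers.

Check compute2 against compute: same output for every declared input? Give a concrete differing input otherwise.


The two are interchangeable: same computation, different form, and every declared input agrees.
Tracing a=3, b=1, c=-1: compute: tmp = 0; aux = 0; acc = -3; [i=0]; aux = 0; [i=1]; aux = 0; [i=2]; aux = 0; [i=3]; aux = 0; [i=4]; aux = 0; [i=5]; aux = 0; val = 0; [i=1]; val = 0; [i=2]; val = 0; [i=3]; val = 0; [i=4]; val = 0; val = 0; return 1 | compute2: tmp = 0; aux = 0; acc = -3; [i=0]; aux = 0; [i=1]; aux = 0; [i=2]; aux = 0; [i=3]; aux = 0; [i=4]; aux = 0; [i=5]; aux = 0; val = 0; [i=1]; val = 0; [i=2]; val = 0; [i=3]; val = 0; [i=4]; val = 0; val = 0; return 1 — matching result 1.
An exhaustive pass over the 315 declared inputs shows identical outputs.
verdict: equivalent


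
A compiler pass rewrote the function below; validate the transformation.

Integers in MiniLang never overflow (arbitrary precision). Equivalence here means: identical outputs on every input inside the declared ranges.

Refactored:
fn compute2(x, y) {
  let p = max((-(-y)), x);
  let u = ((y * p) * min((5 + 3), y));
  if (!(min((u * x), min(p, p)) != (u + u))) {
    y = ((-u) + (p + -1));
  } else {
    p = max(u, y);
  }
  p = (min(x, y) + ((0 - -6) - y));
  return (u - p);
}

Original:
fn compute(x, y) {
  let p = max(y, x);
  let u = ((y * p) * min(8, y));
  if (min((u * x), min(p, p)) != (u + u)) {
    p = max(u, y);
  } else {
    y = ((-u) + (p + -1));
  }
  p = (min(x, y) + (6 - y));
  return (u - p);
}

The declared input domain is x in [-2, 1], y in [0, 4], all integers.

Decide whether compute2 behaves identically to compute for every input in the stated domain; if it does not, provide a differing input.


Reading the diff, among the changes: arithmetic usage differs, and constant usage differs, and boolean connective usage differs.
As a probe, take x=-1, y=1: compute runs p becomes 1; next u becomes 1; next (min((u * x), min(p, p)) != (u + u)) evaluates to true; next p becomes 1; next p becomes 4; next final value -3; compute2 runs p becomes 1; next u becomes 1; next (!(min((u * x), min(p, p)) != (u + u))) evaluates to false; next p becomes 1; next p becomes 4; next final value -3; both end at -3.
Sweeping the whole domain (20 inputs) finds no disagreement.
verdict: equivalent


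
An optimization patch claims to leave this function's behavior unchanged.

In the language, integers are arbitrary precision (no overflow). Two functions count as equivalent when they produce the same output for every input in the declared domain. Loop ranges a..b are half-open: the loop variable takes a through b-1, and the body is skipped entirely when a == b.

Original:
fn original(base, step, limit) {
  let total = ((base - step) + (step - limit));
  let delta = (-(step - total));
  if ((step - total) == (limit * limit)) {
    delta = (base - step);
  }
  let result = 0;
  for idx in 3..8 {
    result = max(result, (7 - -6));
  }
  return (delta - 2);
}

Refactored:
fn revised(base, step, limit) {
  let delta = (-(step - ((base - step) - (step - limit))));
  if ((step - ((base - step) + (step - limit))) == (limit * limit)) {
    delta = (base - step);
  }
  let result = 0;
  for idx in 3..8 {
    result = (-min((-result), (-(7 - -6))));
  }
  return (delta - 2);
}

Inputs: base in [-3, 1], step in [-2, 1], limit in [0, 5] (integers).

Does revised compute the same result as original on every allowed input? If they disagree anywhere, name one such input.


On input base=-3, step=-2, limit=0, original returns -3 while revised returns 1.
verdict: not equivalent; witness: base=-3, step=-2, limit=0


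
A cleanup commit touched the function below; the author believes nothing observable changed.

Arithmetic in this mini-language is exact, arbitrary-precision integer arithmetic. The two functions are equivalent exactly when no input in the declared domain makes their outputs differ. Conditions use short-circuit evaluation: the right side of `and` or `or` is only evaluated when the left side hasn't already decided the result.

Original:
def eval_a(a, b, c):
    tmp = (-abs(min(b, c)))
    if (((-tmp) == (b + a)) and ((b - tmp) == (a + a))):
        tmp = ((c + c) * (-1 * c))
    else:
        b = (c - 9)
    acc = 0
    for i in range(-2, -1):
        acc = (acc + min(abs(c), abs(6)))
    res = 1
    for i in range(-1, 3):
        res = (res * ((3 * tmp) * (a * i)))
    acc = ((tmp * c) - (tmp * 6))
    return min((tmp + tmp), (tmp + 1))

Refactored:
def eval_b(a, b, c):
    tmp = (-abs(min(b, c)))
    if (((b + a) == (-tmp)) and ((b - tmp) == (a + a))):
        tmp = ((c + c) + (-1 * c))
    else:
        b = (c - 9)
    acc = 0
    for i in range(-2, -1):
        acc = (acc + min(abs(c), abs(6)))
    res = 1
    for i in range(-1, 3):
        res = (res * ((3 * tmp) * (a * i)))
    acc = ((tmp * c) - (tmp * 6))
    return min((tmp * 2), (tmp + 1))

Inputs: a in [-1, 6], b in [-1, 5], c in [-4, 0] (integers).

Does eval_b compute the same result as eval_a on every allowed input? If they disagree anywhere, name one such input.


There is a counterexample at a=2, b=1, c=-3: -36 on one side, -6 on the other.
eval_a: tmp becomes -3; next (((-tmp) == (b + a)) and ((b - tmp) == (a + a))) evaluates to true; next tmp becomes -18; next acc becomes 0; next at i=-2:; next acc becomes 3; next res becomes 1; next at i=-1:; next res becomes 108; next at i=0:; next res becomes 0; next at i=1:; next res becomes 0; next at i=2:; next res becomes 0; next acc becomes 162; next final value -36
eval_b: tmp becomes -3; next (((b + a) == (-tmp)) and ((b - tmp) == (a + a))) evaluates to true; next tmp becomes -3; next acc becomes 0; next at i=-2:; next acc becomes 3; next res becomes 1; next at i=-1:; next res becomes 18; next at i=0:; next res becomes 0; next at i=1:; next res becomes 0; next at i=2:; next res becomes 0; next acc becomes 27; next final value -6
verdict: not equivalent; witness: a=2, b=1, c=-3


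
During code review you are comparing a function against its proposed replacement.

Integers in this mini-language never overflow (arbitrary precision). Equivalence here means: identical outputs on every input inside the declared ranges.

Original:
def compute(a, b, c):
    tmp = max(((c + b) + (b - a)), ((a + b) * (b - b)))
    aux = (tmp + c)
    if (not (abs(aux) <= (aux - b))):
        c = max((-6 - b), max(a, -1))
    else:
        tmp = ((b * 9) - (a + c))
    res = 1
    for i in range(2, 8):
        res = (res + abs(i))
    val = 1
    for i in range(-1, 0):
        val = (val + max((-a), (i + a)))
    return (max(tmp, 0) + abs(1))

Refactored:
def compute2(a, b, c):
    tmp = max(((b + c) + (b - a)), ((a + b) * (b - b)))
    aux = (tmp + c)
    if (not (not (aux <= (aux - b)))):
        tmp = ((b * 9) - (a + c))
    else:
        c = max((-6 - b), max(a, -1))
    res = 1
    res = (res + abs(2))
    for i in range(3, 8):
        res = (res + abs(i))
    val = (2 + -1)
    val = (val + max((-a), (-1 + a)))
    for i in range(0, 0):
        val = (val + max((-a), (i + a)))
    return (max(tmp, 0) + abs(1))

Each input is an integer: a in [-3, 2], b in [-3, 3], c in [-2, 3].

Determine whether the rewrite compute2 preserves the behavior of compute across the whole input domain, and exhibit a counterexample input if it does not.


The rewrite breaks on a=-3, b=0, c=-2, where the results are 2 and 6.
compute: tmp=1, then aux=-1, then (not (abs(aux) <= (aux - b))) is true, then c=-1, then res=1, then (i=2), then res=3, then (i=3), then res=6, then (i=4), then res=10, then (i=5), then res=15, then (i=6), then res=21, then (i=7), then res=28, then val=1, then (i=-1), then val=4, then returns 2
compute2: tmp=1, then aux=-1, then (not (not (aux <= (aux - b)))) is true, then tmp=5, then res=1, then res=3, then (i=3), then res=6, then (i=4), then res=10, then (i=5), then res=15, then (i=6), then res=21, then (i=7), then res=28, then val=1, then val=4, then the loop over i runs zero times, then returns 6
verdict: not equivalent; witness: a=-3, b=0, c=-2


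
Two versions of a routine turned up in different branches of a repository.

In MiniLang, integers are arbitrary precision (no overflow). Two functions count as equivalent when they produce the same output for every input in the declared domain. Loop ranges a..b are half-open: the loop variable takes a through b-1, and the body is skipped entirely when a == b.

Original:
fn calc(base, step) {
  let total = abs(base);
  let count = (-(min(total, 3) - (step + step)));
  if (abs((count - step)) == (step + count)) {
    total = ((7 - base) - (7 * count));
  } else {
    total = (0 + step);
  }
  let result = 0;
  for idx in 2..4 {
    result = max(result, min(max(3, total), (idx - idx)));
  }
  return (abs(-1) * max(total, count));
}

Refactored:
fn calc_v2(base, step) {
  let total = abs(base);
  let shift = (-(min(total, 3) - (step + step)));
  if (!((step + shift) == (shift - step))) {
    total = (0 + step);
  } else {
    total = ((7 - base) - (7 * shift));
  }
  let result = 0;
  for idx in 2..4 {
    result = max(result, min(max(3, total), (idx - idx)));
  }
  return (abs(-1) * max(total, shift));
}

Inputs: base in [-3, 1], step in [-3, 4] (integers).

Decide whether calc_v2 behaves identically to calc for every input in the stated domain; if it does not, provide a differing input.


At base=-3, step=0: calc gives 0, calc_v2 gives 31.
verdict: not equivalent; witness: base=-3, step=0


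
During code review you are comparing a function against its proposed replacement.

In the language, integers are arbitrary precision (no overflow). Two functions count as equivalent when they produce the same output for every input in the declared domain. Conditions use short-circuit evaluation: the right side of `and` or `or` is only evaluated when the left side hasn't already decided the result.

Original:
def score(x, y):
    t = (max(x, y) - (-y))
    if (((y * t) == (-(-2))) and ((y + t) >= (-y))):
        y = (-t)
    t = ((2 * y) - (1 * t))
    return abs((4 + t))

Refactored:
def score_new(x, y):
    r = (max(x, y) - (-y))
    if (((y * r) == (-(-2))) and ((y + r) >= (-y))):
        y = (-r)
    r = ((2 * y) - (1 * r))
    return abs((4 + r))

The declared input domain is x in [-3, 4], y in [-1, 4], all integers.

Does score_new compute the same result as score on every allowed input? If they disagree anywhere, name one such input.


Comparing the listings, the differences include: local variable names differ.
One worked example (x=-1, y=-1) — score: t := -2 | (((y * t) == (-(-2))) and ((y + t) >= (-y))): false | t := 0 | result 4; score_new: r := -2 | (((y * r) == (-(-2))) and ((y + r) >= (-y))): false | r := 0 | result 4; agreement on 4.
Checked all 48 inputs in the declared domain: the outputs agree on every one.
verdict: equivalent


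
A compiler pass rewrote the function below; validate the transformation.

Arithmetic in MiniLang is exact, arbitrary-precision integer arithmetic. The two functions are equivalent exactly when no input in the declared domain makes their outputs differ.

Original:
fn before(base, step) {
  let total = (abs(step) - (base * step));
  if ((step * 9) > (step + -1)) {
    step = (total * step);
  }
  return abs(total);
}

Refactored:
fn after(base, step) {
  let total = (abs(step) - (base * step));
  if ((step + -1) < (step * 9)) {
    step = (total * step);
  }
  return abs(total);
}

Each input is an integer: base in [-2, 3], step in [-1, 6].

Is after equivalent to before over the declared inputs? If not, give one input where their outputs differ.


Reading the diff, among the changes: comparison usage differs.
As a probe, take base=2, step=6: before runs total=-6, then ((step * 9) > (step + -1)) is true, then step=-36, then returns 6; after runs total=-6, then ((step + -1) < (step * 9)) is true, then step=-36, then returns 6; both end at 6.
Across all 48 domain points the two functions coincide.
verdict: equivalent


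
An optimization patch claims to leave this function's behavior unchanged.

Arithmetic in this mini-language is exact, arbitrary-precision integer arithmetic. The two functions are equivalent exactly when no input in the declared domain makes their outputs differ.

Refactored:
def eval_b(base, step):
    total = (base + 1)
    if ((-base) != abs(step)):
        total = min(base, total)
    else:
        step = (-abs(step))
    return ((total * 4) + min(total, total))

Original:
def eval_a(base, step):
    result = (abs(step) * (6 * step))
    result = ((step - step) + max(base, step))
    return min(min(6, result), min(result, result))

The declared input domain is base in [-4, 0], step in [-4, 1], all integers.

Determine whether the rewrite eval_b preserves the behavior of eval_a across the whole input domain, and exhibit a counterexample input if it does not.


Take base=-4, step=-4.
eval_a: result = -96; result = -4; return -4
eval_b: total = -3; ((-base) != abs(step)) -> false; step = -4; return -15
-4 != -15, so the rewrite changes behavior.
verdict: not equivalent; witness: base=-4, step=-4


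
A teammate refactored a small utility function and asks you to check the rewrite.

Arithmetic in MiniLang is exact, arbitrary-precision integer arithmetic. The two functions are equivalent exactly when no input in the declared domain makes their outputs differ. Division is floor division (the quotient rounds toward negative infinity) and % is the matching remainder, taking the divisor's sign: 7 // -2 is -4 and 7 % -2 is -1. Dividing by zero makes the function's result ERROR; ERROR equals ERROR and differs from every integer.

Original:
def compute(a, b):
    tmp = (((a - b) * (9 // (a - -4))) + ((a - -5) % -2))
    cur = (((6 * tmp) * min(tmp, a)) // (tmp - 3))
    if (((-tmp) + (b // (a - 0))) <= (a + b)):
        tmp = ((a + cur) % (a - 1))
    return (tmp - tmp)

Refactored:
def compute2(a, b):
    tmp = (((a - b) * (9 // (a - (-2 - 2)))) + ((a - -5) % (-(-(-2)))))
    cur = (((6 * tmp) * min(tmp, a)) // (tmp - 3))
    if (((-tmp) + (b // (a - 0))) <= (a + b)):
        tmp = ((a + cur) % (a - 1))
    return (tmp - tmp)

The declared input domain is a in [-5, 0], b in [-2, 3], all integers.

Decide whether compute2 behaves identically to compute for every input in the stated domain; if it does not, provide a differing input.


Behavior is preserved: although constant usage differs; and arithmetic usage differs, the outputs never diverge.
Tracing a=-3, b=-2: compute: tmp becomes -9; next cur becomes -41; next (((-tmp) + (b // (a - 0))) <= (a + b)) evaluates to false; next final value 0 | compute2: tmp becomes -9; next cur becomes -41; next (((-tmp) + (b // (a - 0))) <= (a + b)) evaluates to false; next final value 0 — matching result 0.
Across all 36 domain points the two functions coincide.
verdict: equivalent


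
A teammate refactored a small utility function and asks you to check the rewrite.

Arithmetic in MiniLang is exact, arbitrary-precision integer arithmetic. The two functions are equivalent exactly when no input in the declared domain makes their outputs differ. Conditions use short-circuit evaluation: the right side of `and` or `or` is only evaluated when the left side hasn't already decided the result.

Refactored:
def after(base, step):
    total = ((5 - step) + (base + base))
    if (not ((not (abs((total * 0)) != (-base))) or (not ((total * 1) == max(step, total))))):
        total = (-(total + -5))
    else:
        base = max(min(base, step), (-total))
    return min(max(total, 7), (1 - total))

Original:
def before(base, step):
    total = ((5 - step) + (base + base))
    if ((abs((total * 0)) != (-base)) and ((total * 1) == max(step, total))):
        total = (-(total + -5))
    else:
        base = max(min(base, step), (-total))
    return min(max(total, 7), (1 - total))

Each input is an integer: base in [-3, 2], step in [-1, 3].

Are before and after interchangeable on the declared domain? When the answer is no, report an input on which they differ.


Reading the diff, among the changes: boolean connective usage differs.
One worked example (base=-1, step=1) — before: total=2, then ((abs((total * 0)) != (-base)) and ((total * 1) == max(step, total))) is true, then total=3, then returns -2; after: total=2, then (not ((not (abs((total * 0)) != (-base))) or (not ((total * 1) == max(step, total))))) is true, then total=3, then returns -2; agreement on -2.
Checked all 30 inputs in the declared domain: the outputs agree on every one.
verdict: equivalent


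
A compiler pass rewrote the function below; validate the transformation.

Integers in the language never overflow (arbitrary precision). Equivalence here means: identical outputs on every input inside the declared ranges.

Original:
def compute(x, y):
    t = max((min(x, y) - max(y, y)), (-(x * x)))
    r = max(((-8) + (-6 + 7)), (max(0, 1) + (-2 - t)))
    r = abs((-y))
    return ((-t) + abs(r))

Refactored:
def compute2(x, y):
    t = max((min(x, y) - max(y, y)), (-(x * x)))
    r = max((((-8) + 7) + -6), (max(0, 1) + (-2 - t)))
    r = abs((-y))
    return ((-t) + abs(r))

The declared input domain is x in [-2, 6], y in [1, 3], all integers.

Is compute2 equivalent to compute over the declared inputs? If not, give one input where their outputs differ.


Behavior is preserved: although same computation, different form, the outputs never diverge.
Spot check at x=1, y=2 — compute: t=-1, then r=0, then r=2, then returns 3. compute2: t=-1, then r=0, then r=2, then returns 3. Both give 3.
An exhaustive pass over the 27 declared inputs shows identical outputs.
verdict: equivalent


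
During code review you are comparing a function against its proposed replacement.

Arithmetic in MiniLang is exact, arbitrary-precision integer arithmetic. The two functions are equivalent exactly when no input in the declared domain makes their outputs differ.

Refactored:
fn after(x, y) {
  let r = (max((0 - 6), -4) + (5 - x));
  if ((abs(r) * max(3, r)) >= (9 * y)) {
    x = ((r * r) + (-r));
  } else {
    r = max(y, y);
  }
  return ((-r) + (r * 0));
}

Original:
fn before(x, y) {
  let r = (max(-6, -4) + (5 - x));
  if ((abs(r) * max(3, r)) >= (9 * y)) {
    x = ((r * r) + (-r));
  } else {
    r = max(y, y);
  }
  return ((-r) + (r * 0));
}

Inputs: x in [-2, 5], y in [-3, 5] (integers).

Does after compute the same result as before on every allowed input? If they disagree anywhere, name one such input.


The two versions differ — the changes include constant usage differs, plus arithmetic usage differs.
Tracing x=2, y=5: before: r=-1, then ((abs(r) * max(3, r)) >= (9 * y)) is false, then r=5, then returns -5 | after: r=-1, then ((abs(r) * max(3, r)) >= (9 * y)) is false, then r=5, then returns -5 — matching result -5.
Sweeping the whole domain (72 inputs) finds no disagreement.
verdict: equivalent


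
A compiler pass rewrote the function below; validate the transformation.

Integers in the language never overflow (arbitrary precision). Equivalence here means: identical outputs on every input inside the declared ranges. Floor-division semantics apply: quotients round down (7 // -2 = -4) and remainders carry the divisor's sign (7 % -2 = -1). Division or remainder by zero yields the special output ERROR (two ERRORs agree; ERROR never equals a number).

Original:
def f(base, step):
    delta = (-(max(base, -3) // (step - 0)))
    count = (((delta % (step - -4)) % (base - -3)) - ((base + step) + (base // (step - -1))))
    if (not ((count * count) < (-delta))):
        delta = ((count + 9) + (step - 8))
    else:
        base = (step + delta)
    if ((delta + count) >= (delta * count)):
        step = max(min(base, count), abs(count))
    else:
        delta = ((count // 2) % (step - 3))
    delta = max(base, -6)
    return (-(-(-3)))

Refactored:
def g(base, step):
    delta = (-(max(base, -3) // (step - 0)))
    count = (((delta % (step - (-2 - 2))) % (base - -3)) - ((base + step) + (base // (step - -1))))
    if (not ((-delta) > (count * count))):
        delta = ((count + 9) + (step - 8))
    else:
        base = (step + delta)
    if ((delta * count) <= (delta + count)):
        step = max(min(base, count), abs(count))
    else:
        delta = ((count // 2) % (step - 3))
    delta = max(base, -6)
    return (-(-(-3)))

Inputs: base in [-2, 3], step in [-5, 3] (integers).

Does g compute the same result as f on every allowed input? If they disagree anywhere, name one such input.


Behavior is preserved: although constant usage differs; also comparison usage differs; also arithmetic usage differs, the outputs never diverge.
Spot check at base=2, step=1 — f: delta becomes -2; next count becomes -1; next (not ((count * count) < (-delta))) evaluates to false; next base becomes -1; next ((delta + count) >= (delta * count)) evaluates to false; next delta becomes -1; next delta becomes -1; next final value -3. g: delta becomes -2; next count becomes -1; next (not ((-delta) > (count * count))) evaluates to false; next base becomes -1; next ((delta * count) <= (delta + count)) evaluates to false; next delta becomes -1; next delta becomes -1; next final value -3. Both give -3.
An exhaustive pass over the 54 declared inputs shows identical outputs.
verdict: equivalent


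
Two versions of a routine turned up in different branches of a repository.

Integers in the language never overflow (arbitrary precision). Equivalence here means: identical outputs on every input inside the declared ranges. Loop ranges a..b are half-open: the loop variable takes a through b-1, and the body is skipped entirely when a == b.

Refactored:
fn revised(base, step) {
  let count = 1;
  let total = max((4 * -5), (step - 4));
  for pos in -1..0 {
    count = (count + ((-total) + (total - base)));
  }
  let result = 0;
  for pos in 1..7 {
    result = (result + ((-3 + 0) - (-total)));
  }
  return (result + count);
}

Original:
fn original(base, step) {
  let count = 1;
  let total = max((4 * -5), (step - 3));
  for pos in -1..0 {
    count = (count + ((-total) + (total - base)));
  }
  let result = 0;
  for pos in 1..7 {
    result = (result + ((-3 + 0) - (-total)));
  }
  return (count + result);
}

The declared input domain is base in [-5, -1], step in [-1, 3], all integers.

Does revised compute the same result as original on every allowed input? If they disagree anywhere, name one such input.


base=-5, step=-1 yields -36 from original but -42 from revised.
verdict: not equivalent; witness: base=-5, step=-1


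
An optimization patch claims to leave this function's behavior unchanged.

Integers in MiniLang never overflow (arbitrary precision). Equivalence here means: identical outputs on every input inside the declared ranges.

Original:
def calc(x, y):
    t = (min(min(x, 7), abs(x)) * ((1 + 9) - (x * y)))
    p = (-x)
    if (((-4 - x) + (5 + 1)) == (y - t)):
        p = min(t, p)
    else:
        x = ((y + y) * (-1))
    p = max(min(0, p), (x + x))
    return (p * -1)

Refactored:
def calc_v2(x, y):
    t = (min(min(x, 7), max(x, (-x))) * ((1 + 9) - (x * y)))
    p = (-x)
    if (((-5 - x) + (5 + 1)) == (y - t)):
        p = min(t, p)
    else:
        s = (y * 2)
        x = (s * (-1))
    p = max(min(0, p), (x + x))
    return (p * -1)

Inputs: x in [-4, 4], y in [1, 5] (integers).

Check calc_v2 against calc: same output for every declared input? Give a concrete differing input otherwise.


At x=1, y=5: calc gives 1, calc_v2 gives -2.
verdict: not equivalent; witness: x=1, y=5


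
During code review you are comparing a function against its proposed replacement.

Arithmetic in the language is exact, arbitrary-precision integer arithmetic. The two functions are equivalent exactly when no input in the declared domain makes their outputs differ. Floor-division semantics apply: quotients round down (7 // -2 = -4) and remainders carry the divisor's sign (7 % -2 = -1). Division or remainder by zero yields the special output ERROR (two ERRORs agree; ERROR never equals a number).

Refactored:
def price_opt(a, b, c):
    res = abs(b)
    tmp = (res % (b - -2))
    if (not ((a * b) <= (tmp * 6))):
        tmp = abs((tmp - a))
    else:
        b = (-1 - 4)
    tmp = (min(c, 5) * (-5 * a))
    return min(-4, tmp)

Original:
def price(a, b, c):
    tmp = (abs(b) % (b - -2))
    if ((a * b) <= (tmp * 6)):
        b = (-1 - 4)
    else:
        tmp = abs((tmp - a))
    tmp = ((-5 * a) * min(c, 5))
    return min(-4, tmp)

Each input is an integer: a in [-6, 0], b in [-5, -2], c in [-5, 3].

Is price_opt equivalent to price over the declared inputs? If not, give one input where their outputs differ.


Side by side, the visible changes include: local variable names differ, and statement counts differ, and boolean connective usage differs.
As a probe, take a=-6, b=-2, c=2: price runs divide-by-zero, output ERROR; price_opt runs res := 2 | divide-by-zero, output ERROR; both end at ERROR.
Checked all 252 inputs in the declared domain: the outputs agree on every one.
verdict: equivalent


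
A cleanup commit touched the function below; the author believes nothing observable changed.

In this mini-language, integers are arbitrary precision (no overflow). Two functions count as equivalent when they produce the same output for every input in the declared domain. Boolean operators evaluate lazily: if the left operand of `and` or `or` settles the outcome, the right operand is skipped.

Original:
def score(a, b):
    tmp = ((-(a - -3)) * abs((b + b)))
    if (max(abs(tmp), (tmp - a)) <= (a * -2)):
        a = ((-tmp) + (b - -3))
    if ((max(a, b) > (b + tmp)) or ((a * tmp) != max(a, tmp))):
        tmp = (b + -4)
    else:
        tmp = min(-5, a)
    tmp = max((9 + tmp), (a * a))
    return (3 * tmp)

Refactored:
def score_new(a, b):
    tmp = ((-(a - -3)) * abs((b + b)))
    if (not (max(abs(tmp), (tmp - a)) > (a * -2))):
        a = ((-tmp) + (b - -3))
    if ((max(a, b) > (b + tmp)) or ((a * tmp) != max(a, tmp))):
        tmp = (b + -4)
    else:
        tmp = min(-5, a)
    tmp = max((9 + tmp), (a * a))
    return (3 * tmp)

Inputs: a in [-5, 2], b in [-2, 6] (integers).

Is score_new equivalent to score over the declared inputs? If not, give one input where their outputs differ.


This is a faithful refactor — comparison usage differs; also boolean connective usage differs, but the computed results match everywhere.
Spot check at a=-1, b=3 — score: tmp becomes -12; next (max(abs(tmp), (tmp - a)) <= (a * -2)) evaluates to false; next ((max(a, b) > (b + tmp)) or ((a * tmp) != max(a, tmp))) evaluates to true; next tmp becomes -1; next tmp becomes 8; next final value 24. score_new: tmp becomes -12; next (not (max(abs(tmp), (tmp - a)) > (a * -2))) evaluates to false; next ((max(a, b) > (b + tmp)) or ((a * tmp) != max(a, tmp))) evaluates to true; next tmp becomes -1; next tmp becomes 8; next final value 24. Both give 24.
Across all 72 domain points the two functions coincide.
verdict: equivalent


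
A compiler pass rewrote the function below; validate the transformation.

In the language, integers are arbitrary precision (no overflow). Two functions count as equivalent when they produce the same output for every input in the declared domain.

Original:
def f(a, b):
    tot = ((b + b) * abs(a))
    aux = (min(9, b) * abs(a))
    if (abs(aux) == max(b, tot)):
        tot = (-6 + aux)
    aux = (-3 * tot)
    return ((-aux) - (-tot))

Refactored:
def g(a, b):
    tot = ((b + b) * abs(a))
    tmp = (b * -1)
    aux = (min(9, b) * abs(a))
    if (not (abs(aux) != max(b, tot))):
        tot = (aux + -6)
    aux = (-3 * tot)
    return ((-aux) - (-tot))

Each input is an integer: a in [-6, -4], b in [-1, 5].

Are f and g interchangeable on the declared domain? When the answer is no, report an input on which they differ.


Changes here: statement counts differ; and constant usage differs; and arithmetic usage differs; and boolean connective usage differs; and comparison usage differs; and local variable names differ; the full 21-point sweep finds no disagreement.
verdict: equivalent


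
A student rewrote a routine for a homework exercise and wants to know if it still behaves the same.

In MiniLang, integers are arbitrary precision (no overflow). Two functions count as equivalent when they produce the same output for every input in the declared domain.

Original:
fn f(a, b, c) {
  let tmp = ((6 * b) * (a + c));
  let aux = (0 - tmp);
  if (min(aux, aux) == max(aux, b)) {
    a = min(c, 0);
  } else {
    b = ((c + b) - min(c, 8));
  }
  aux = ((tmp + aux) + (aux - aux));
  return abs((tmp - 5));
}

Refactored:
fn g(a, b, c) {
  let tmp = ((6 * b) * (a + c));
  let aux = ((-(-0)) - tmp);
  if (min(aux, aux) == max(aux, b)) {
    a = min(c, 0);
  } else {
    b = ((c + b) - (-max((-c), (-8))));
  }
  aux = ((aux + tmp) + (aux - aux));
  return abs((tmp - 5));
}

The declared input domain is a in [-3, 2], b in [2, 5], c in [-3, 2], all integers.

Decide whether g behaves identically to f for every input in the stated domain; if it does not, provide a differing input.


Although min/max/abs usage differs, 144/144 inputs agree.
verdict: equivalent
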